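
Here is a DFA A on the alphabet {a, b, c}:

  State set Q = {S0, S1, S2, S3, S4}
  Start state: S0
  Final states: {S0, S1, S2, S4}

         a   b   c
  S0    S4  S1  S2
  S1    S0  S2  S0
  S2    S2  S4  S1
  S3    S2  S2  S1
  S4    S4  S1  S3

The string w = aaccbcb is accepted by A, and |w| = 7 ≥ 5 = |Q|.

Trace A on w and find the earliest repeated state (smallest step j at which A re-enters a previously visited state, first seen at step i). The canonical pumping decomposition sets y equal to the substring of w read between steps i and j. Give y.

State sequence: S0 -a-> S4 -a-> S4 -c-> S3 -c-> S1 -b-> S2 -c-> S1 -b-> S2
First repeat at step 2: S4 was already visited.

So i = 1, j = 2, giving x = w[0:1] = a, y = w[1:2] = a, z = w[2:7] = ccbcb.
Check: |xy| = 2 ≤ 5 and |y| = 1 ≥ 1. Reading y takes A from S4 back to S4, so every xyⁱz is accepted.
The DFA has 5 states, so the proof of the pumping lemma guarantees a repeated state among the first 5+1 visited; the segment between the two visits is the pumpable y.

a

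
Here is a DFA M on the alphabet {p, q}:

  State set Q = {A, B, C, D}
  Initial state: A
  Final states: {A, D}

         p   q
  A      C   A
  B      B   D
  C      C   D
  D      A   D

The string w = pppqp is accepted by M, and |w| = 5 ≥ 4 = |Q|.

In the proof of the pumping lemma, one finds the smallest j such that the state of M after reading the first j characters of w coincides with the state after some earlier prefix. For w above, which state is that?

C

State sequence: A -p-> C -p-> C -p-> C -q-> D -p-> A
First repeat at step 2: C was already visited.

The earliest repeat is at step j = 2: M is in C, which it already visited at step i = 1.
Since M has 4 states, any run of length ≥ 4 visits 4+1 states, so by pigeonhole some state repeats within the first 4 steps — that repeat gives the pumpable loop.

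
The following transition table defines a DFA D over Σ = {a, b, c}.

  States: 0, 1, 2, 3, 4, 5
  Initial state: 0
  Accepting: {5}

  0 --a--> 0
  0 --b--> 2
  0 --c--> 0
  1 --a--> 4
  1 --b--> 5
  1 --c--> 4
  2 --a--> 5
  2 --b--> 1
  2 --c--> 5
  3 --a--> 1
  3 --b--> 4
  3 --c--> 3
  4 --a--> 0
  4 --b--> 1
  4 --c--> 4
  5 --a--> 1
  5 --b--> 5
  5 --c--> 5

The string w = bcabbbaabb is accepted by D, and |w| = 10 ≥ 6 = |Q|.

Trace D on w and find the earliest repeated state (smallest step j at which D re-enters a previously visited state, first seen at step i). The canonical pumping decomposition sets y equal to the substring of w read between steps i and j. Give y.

State sequence: 0 -b-> 2 -c-> 5 -a-> 1 -b-> 5 -b-> 5 -b-> 5 -a-> 1 -a-> 4 -b-> 1 -b-> 5
First repeat at step 4: 5 was already visited.

So i = 2, j = 4, giving x = w[0:2] = bc, y = w[2:4] = ab, z = w[4:10] = bbaabb.
Check: |xy| = 4 ≤ 6 and |y| = 2 ≥ 1. Reading y takes D from 5 back to 5, so every xyⁱz is accepted.

ab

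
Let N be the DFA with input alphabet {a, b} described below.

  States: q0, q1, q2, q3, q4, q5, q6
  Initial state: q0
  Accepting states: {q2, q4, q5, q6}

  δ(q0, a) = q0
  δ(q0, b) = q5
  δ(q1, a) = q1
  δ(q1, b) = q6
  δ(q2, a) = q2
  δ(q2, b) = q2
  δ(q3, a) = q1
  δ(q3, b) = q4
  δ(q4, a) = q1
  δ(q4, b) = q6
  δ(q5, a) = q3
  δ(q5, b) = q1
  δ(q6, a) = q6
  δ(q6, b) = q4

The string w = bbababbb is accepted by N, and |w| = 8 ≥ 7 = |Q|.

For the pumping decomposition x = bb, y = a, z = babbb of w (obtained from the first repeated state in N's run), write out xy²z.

bbaababbb

xy^2z = bb·a·a·babbb = bbaababbb.
Reading y = a takes N from q1 back to q1, so after x·y·y the machine is still in q1, and z then leads to the accepting state q4. Hence bbaababbb ∈ L(N).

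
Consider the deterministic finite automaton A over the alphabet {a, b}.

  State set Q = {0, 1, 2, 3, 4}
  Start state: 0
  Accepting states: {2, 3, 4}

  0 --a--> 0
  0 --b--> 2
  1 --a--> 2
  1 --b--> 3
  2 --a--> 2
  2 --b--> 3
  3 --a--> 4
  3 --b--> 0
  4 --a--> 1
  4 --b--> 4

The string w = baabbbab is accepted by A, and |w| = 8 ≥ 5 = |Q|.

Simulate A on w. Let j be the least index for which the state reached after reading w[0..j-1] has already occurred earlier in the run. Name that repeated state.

State sequence: 0 -b-> 2 -a-> 2 -a-> 2 -b-> 3 -b-> 0 -b-> 2 -a-> 2 -b-> 3
First repeat at step 2: 2 was already visited.

The earliest repeat is at step j = 2: A is in 2, which it already visited at step i = 1.

2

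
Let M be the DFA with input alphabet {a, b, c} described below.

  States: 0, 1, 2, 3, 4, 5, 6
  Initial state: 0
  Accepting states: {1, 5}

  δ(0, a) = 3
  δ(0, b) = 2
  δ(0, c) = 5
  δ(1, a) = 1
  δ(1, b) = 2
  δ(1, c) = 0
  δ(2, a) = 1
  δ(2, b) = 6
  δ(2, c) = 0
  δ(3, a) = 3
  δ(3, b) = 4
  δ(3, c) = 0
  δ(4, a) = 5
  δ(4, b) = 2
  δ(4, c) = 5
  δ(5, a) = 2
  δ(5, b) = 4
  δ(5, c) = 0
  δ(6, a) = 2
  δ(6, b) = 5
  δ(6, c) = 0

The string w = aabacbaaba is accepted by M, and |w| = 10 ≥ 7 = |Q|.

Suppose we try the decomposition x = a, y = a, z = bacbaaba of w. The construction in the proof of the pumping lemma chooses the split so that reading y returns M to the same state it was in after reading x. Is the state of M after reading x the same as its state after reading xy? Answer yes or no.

yes

State sequence: 0 -a-> 3 -a-> 3

After x (step 1): 3. After xy (step 2): 3.
They match, so y = a drives M around a cycle from 3 back to itself; pumping y any number of times keeps M in 3 before reading z, and xyⁱz ∈ L(M) for every i ≥ 0.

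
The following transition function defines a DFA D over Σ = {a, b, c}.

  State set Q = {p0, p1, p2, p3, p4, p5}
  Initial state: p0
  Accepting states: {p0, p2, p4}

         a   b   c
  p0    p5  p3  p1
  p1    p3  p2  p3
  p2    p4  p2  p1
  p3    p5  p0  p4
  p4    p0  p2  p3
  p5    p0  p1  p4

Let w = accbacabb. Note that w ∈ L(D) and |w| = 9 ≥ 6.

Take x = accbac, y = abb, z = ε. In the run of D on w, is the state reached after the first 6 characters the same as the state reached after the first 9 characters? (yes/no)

no

Run of D on the first 9 characters of w = a c c b a c a b b:
  step 0: p0  (start)
  step 1: p5  (read a: p0→p5)
  step 2: p4  (read c: p5→p4)
  step 3: p3  (read c: p4→p3)
  step 4: p0  (read b: p3→p0)
  step 5: p5  (read a: p0→p5)
  step 6: p4  (read c: p5→p4)
  step 7: p0  (read a: p4→p0)
  step 8: p3  (read b: p0→p3)
  step 9: p0  (read b: p3→p0)

After x (step 6): p4. After xy (step 9): p0.
They differ (p4 ≠ p0), so y is not a cycle from the state after x; this split is not the one the pumping-lemma construction produces, and pumping y need not keep the string in L(D).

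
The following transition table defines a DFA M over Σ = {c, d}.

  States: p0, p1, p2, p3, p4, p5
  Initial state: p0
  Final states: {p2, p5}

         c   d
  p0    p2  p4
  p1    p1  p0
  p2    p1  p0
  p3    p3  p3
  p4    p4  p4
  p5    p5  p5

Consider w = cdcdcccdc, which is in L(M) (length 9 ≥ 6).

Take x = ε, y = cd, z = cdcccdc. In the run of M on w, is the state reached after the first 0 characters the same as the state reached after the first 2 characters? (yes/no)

yes

State sequence: p0 -c-> p2 -d-> p0

After x (step 0): p0. After xy (step 2): p0.
They match, so y = cd drives M around a cycle from p0 back to itself; pumping y any number of times keeps M in p0 before reading z, and xyⁱz ∈ L(M) for every i ≥ 0.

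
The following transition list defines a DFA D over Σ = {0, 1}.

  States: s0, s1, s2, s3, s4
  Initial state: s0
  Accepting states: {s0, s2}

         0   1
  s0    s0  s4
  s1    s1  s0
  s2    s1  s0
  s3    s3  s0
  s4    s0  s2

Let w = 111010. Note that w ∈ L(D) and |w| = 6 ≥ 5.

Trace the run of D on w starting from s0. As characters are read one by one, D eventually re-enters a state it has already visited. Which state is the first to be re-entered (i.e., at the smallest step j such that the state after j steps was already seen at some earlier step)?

Run of D on w = 1 1 1 0 1 0:
  step 0: s0  (start)
  step 1: s4  (read 1: s0→s4)
  step 2: s2  (read 1: s4→s2)
  step 3: s0  (read 1: s2→s0)   ← first repeat (s0 seen earlier)
  step 4: s0  (read 0: s0→s0)
  step 5: s4  (read 1: s0→s4)
  step 6: s0  (read 0: s4→s0)

The earliest repeat is at step j = 3: D is in s0, which it already visited at step i = 0.
Since D has 5 states, any run of length ≥ 5 visits 5+1 states, so by pigeonhole some state repeats within the first 5 steps — that repeat gives the pumpable loop.

s0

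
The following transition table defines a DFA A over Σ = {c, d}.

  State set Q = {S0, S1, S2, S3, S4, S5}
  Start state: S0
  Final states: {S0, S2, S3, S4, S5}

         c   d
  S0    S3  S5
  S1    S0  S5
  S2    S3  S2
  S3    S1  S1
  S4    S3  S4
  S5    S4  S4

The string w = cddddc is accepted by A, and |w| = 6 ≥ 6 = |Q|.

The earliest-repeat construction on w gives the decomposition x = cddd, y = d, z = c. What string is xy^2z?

xy^2z = cddd·d·d·c = cdddddc.
Reading y = d takes A from S4 back to S4, so after x·y·y the machine is still in S4, and z then leads to the accepting state S3. Hence cdddddc ∈ L(A).

cdddddc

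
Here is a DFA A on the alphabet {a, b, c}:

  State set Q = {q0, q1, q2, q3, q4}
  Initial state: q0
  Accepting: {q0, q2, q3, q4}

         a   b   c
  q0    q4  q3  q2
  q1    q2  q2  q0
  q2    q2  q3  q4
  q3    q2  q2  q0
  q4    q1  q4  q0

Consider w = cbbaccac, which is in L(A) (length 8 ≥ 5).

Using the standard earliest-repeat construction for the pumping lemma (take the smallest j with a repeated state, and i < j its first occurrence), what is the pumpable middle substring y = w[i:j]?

bb

State sequence: q0 -c-> q2 -b-> q3 -b-> q2 -a-> q2 -c-> q4 -c-> q0 -a-> q4 -c-> q0
First repeat at step 3: q2 was already visited.

So i = 1, j = 3, giving x = w[0:1] = c, y = w[1:3] = bb, z = w[3:8] = accac.
Check: |xy| = 3 ≤ 5 and |y| = 2 ≥ 1. Reading y takes A from q2 back to q2, so every xyⁱz is accepted.
Pumping length from the standard proof: p = 5 (the number of states). The repeated state found above gives |xy| = j ≤ 5 and |y| = j − i ≥ 1.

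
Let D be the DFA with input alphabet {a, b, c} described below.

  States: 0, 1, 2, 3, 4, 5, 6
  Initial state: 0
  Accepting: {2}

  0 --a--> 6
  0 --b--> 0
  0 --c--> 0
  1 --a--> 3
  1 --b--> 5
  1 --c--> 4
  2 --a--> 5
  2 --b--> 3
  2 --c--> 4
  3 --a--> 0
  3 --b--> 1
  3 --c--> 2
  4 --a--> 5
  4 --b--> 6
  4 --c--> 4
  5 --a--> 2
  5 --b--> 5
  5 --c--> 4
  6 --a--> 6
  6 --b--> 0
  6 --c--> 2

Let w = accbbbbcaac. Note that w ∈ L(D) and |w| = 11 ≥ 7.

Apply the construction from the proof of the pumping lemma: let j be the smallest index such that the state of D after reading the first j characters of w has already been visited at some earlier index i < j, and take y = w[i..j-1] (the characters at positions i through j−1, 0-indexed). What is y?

ccb

State sequence: 0 -a-> 6 -c-> 2 -c-> 4 -b-> 6 -b-> 0 -b-> 0 -b-> 0 -c-> 0 -a-> 6 -a-> 6 -c-> 2
First repeat at step 4: 6 was already visited.

So i = 1, j = 4, giving x = w[0:1] = a, y = w[1:4] = ccb, z = w[4:11] = bbbcaac.
Check: |xy| = 4 ≤ 7 and |y| = 3 ≥ 1. Reading y takes D from 6 back to 6, so every xyⁱz is accepted.
With |Q| = 7, pigeonhole forces a state repeat no later than step 7; the substring read between the first and second visits to that state can be pumped.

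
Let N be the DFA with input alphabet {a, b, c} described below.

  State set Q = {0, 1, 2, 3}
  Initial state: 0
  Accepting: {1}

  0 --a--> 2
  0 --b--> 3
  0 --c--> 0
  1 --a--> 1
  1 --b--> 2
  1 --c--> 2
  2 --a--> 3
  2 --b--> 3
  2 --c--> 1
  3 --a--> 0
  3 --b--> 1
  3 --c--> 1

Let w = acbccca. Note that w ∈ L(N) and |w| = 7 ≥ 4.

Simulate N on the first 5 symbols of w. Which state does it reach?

2

State sequence: 0 -a-> 2 -c-> 1 -b-> 2 -c-> 1 -c-> 2

After reading 5 characters, N is in state 2.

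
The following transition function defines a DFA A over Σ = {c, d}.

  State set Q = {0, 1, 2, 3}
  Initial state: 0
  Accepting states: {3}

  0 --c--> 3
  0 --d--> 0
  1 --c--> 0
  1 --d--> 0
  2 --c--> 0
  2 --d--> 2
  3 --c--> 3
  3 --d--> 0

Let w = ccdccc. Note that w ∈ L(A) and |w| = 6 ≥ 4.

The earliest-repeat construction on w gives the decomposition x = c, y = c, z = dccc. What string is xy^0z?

xy⁰z = xz = c·dccc = cdccc.
Reading y = c takes A from 3 back to 3, so after x the machine is still in 3, and z then leads to the accepting state 3. Hence cdccc ∈ L(A).

cdccc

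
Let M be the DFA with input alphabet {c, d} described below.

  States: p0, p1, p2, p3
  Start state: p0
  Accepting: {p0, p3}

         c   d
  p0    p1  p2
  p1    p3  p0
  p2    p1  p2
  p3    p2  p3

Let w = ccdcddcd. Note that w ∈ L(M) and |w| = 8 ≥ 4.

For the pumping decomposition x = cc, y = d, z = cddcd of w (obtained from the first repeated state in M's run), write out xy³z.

ccdddcddcd

xy^3z = cc·d·d·d·cddcd = ccdddcddcd.
Reading y = d takes M from p3 back to p3, so after x·y·y·y the machine is still in p3, and z then leads to the accepting state p0. Hence ccdddcddcd ∈ L(M).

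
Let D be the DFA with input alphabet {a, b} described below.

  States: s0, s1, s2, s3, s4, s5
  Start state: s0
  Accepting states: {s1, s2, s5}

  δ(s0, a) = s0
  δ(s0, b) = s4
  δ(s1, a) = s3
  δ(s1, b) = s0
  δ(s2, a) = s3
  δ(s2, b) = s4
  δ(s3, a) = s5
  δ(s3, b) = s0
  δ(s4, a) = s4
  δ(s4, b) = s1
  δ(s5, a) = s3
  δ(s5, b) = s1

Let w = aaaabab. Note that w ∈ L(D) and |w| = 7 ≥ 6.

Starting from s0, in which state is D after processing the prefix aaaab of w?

s4

State sequence: s0 -a-> s0 -a-> s0 -a-> s0 -a-> s0 -b-> s4

After reading 5 characters, D is in state s4.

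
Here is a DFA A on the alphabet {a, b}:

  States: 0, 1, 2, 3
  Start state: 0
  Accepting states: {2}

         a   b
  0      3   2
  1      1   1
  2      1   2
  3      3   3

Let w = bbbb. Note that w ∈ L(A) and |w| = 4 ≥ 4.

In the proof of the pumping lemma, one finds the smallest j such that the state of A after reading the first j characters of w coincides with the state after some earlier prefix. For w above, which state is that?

2

State sequence: 0 -b-> 2 -b-> 2 -b-> 2 -b-> 2
First repeat at step 2: 2 was already visited.

The earliest repeat is at step j = 2: A is in 2, which it already visited at step i = 1.
Since A has 4 states, any run of length ≥ 4 visits 4+1 states, so by pigeonhole some state repeats within the first 4 steps — that repeat gives the pumpable loop.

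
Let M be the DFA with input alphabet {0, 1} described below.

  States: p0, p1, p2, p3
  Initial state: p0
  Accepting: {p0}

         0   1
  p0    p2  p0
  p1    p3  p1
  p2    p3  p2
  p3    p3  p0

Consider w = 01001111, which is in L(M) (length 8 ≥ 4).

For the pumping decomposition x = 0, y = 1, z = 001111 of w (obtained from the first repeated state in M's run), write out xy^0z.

0001111

xy⁰z = xz = 0·001111 = 0001111.
Reading y = 1 takes M from p2 back to p2, so after x the machine is still in p2, and z then leads to the accepting state p0. Hence 0001111 ∈ L(M).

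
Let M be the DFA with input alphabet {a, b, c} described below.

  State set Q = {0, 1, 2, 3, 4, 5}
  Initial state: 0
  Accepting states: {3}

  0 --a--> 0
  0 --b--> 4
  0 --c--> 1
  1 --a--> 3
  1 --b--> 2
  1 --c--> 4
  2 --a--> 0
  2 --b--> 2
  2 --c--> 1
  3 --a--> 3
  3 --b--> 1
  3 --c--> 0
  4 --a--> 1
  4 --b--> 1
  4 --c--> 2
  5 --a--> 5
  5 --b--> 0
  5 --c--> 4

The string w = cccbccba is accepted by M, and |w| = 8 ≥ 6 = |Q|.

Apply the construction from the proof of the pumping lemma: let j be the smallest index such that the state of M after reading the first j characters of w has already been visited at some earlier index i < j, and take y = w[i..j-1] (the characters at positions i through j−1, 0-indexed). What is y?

State sequence: 0 -c-> 1 -c-> 4 -c-> 2 -b-> 2 -c-> 1 -c-> 4 -b-> 1 -a-> 3
First repeat at step 4: 2 was already visited.

So i = 3, j = 4, giving x = w[0:3] = ccc, y = w[3:4] = b, z = w[4:8] = ccba.
Check: |xy| = 4 ≤ 6 and |y| = 1 ≥ 1. Reading y takes M from 2 back to 2, so every xyⁱz is accepted.
Pumping length from the standard proof: p = 6 (the number of states). The repeated state found above gives |xy| = j ≤ 6 and |y| = j − i ≥ 1.

b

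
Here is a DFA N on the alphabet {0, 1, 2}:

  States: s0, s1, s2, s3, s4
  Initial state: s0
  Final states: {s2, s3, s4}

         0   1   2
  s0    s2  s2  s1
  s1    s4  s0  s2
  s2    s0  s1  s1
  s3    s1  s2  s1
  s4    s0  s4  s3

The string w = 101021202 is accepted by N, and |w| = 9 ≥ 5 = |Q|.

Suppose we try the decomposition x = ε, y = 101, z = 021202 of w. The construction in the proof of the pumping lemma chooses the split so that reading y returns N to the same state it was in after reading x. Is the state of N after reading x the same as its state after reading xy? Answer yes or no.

Run of N on the first 3 characters of w = 1 0 1:
  step 0: s0  (start)
  step 1: s2  (read 1: s0→s2)
  step 2: s0  (read 0: s2→s0)
  step 3: s2  (read 1: s0→s2)

After x (step 0): s0. After xy (step 3): s2.
They differ (s0 ≠ s2), so y is not a cycle from the state after x; this split is not the one the pumping-lemma construction produces, and pumping y need not keep the string in L(N).

no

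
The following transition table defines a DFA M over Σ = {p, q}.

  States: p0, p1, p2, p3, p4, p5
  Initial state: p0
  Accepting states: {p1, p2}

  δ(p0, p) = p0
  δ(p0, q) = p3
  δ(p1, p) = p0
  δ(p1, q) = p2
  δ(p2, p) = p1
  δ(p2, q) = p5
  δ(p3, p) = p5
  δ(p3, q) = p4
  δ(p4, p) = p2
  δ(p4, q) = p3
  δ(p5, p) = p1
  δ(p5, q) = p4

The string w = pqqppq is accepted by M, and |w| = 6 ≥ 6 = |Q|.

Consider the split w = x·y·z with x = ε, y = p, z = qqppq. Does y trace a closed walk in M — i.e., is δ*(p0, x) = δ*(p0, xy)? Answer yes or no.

Run of M on the first 1 characters of w = p:
  step 0: p0  (start)
  step 1: p0  (read p: p0→p0)

After x (step 0): p0. After xy (step 1): p0.
They match, so y = p drives M around a cycle from p0 back to itself; pumping y any number of times keeps M in p0 before reading z, and xyⁱz ∈ L(M) for every i ≥ 0.

yes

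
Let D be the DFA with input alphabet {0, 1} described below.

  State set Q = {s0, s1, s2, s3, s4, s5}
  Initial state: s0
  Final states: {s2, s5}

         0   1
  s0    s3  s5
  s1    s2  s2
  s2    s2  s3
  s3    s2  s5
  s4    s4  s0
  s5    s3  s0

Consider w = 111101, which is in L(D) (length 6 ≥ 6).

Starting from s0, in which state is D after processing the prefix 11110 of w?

Run of D on the first 5 characters of w = 1 1 1 1 0:
  step 0: s0  (start)
  step 1: s5  (read 1: s0→s5)
  step 2: s0  (read 1: s5→s0)
  step 3: s5  (read 1: s0→s5)
  step 4: s0  (read 1: s5→s0)
  step 5: s3  (read 0: s0→s3)

After reading 5 characters, D is in state s3.

s3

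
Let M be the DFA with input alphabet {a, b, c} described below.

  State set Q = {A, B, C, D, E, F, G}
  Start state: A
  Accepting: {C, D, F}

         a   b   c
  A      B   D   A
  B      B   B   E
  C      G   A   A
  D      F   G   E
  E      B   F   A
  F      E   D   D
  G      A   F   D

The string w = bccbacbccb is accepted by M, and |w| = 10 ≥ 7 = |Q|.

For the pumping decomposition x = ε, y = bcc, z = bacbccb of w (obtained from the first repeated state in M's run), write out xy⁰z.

bacbccb

xy⁰z = xz = ε·bacbccb = bacbccb.
Reading y = bcc takes M from A back to A, so after x the machine is still in A, and z then leads to the accepting state F. Hence bacbccb ∈ L(M).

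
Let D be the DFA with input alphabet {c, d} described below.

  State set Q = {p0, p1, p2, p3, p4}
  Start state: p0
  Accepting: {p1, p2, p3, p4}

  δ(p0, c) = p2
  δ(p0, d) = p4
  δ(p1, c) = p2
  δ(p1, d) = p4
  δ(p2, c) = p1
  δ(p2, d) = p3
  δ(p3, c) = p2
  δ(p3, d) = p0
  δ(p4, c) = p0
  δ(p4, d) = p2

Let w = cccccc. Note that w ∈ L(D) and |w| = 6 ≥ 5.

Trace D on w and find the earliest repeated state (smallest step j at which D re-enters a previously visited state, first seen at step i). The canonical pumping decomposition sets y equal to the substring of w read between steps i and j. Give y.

cc

Run of D on w = c c c c c c:
  step 0: p0  (start)
  step 1: p2  (read c: p0→p2)
  step 2: p1  (read c: p2→p1)
  step 3: p2  (read c: p1→p2)   ← first repeat (p2 seen earlier)
  step 4: p1  (read c: p2→p1)
  step 5: p2  (read c: p1→p2)
  step 6: p1  (read c: p2→p1)

So i = 1, j = 3, giving x = w[0:1] = c, y = w[1:3] = cc, z = w[3:6] = ccc.
Check: |xy| = 3 ≤ 5 and |y| = 2 ≥ 1. Reading y takes D from p2 back to p2, so every xyⁱz is accepted.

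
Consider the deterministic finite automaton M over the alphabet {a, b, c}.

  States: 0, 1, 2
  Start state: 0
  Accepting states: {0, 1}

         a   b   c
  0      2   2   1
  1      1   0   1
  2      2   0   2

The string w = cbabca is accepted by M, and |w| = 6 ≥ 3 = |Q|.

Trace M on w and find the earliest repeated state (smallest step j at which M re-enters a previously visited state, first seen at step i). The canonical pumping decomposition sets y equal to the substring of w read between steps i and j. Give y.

State sequence: 0 -c-> 1 -b-> 0 -a-> 2 -b-> 0 -c-> 1 -a-> 1
First repeat at step 2: 0 was already visited.

So i = 0, j = 2, giving x = w[0:0] = ε, y = w[0:2] = cb, z = w[2:6] = abca.
Check: |xy| = 2 ≤ 3 and |y| = 2 ≥ 1. Reading y takes M from 0 back to 0, so every xyⁱz is accepted.
Since M has 3 states, any run of length ≥ 3 visits 3+1 states, so by pigeonhole some state repeats within the first 3 steps — that repeat gives the pumpable loop.

cb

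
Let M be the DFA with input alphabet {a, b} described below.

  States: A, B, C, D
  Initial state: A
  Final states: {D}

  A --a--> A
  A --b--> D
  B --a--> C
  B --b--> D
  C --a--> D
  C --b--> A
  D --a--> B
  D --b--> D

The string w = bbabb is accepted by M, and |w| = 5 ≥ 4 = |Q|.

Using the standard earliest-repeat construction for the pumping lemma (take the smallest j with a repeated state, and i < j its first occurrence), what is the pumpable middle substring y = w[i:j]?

State sequence: A -b-> D -b-> D -a-> B -b-> D -b-> D
First repeat at step 2: D was already visited.

So i = 1, j = 2, giving x = w[0:1] = b, y = w[1:2] = b, z = w[2:5] = abb.
Check: |xy| = 2 ≤ 4 and |y| = 1 ≥ 1. Reading y takes M from D back to D, so every xyⁱz is accepted.

b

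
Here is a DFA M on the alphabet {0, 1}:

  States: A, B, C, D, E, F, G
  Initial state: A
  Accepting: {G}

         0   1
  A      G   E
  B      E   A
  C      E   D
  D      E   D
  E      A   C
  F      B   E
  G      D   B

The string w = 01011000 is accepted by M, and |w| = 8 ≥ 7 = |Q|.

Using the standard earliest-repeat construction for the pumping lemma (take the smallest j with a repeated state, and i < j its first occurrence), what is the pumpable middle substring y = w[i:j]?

110

State sequence: A -0-> G -1-> B -0-> E -1-> C -1-> D -0-> E -0-> A -0-> G
First repeat at step 6: E was already visited.

So i = 3, j = 6, giving x = w[0:3] = 010, y = w[3:6] = 110, z = w[6:8] = 00.
Check: |xy| = 6 ≤ 7 and |y| = 3 ≥ 1. Reading y takes M from E back to E, so every xyⁱz is accepted.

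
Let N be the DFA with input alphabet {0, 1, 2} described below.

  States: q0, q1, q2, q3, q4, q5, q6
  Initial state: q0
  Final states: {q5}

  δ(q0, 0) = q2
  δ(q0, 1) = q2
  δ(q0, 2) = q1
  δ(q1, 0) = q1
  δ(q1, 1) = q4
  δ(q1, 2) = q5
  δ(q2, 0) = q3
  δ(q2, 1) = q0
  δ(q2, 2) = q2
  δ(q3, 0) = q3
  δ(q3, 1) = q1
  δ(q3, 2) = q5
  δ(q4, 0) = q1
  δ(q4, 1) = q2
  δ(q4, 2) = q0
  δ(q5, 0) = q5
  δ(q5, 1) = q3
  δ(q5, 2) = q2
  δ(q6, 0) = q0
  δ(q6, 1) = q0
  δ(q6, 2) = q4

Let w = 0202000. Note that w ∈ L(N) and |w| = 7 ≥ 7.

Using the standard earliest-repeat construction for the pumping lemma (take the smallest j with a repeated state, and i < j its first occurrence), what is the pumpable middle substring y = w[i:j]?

State sequence: q0 -0-> q2 -2-> q2 -0-> q3 -2-> q5 -0-> q5 -0-> q5 -0-> q5
First repeat at step 2: q2 was already visited.

So i = 1, j = 2, giving x = w[0:1] = 0, y = w[1:2] = 2, z = w[2:7] = 02000.
Check: |xy| = 2 ≤ 7 and |y| = 1 ≥ 1. Reading y takes N from q2 back to q2, so every xyⁱz is accepted.

2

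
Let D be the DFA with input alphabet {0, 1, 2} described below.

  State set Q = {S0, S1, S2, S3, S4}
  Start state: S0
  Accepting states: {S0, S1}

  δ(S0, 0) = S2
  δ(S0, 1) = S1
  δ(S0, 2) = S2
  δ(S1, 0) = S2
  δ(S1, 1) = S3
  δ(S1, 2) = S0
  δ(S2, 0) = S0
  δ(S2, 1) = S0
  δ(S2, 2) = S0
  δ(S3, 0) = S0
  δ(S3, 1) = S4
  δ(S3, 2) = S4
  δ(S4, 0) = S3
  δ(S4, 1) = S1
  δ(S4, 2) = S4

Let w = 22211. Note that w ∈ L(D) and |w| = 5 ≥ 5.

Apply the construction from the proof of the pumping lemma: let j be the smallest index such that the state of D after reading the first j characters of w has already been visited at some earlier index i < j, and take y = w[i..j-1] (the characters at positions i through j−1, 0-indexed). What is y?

Run of D on w = 2 2 2 1 1:
  step 0: S0  (start)
  step 1: S2  (read 2: S0→S2)
  step 2: S0  (read 2: S2→S0)   ← first repeat (S0 seen earlier)
  step 3: S2  (read 2: S0→S2)
  step 4: S0  (read 1: S2→S0)
  step 5: S1  (read 1: S0→S1)

So i = 0, j = 2, giving x = w[0:0] = ε, y = w[0:2] = 22, z = w[2:5] = 211.
Check: |xy| = 2 ≤ 5 and |y| = 2 ≥ 1. Reading y takes D from S0 back to S0, so every xyⁱz is accepted.

22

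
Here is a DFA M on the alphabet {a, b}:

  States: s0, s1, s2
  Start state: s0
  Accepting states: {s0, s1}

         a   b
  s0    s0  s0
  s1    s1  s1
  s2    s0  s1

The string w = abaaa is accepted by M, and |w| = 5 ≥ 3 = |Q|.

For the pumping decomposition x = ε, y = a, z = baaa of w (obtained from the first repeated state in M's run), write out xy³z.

xy^3z = ε·a·a·a·baaa = aaabaaa.
Reading y = a takes M from s0 back to s0, so after x·y·y·y the machine is still in s0, and z then leads to the accepting state s0. Hence aaabaaa ∈ L(M).

aaabaaa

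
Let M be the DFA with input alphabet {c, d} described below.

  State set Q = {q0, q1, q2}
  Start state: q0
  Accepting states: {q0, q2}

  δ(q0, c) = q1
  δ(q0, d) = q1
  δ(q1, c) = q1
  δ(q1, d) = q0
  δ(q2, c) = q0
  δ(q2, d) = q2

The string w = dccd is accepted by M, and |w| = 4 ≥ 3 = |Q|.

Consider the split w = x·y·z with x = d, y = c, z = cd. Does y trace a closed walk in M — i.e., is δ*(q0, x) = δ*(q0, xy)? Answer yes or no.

State sequence: q0 -d-> q1 -c-> q1

After x (step 1): q1. After xy (step 2): q1.
They match, so y = c drives M around a cycle from q1 back to itself; pumping y any number of times keeps M in q1 before reading z, and xyⁱz ∈ L(M) for every i ≥ 0.

yes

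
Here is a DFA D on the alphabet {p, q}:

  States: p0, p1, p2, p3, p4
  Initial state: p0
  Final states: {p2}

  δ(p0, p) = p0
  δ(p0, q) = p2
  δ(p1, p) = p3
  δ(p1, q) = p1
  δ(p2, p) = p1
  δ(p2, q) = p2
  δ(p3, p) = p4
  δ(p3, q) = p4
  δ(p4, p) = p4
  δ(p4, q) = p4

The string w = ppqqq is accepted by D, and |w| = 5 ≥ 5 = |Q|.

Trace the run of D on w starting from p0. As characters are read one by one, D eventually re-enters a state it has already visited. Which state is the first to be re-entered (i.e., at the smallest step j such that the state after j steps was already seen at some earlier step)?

p0

Run of D on w = p p q q q:
  step 0: p0  (start)
  step 1: p0  (read p: p0→p0)   ← first repeat (p0 seen earlier)
  step 2: p0  (read p: p0→p0)
  step 3: p2  (read q: p0→p2)
  step 4: p2  (read q: p2→p2)
  step 5: p2  (read q: p2→p2)

The earliest repeat is at step j = 1: D is in p0, which it already visited at step i = 0.
Since D has 5 states, any run of length ≥ 5 visits 5+1 states, so by pigeonhole some state repeats within the first 5 steps — that repeat gives the pumpable loop.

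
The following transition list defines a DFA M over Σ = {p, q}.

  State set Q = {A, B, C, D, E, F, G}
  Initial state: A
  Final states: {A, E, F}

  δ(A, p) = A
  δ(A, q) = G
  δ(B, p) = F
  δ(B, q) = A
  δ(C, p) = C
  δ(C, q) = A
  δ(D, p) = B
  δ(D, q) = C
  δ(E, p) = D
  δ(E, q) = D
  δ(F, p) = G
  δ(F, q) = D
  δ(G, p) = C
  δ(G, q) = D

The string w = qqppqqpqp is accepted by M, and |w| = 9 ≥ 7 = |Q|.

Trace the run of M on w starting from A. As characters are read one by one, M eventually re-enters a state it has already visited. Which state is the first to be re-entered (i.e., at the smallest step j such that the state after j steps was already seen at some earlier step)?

D

Run of M on w = q q p p q q p q p:
  step 0: A  (start)
  step 1: G  (read q: A→G)
  step 2: D  (read q: G→D)
  step 3: B  (read p: D→B)
  step 4: F  (read p: B→F)
  step 5: D  (read q: F→D)   ← first repeat (D seen earlier)
  step 6: C  (read q: D→C)
  step 7: C  (read p: C→C)
  step 8: A  (read q: C→A)
  step 9: A  (read p: A→A)

The earliest repeat is at step j = 5: M is in D, which it already visited at step i = 2.
Pumping length from the standard proof: p = 7 (the number of states). The repeated state found above gives |xy| = j ≤ 7 and |y| = j − i ≥ 1.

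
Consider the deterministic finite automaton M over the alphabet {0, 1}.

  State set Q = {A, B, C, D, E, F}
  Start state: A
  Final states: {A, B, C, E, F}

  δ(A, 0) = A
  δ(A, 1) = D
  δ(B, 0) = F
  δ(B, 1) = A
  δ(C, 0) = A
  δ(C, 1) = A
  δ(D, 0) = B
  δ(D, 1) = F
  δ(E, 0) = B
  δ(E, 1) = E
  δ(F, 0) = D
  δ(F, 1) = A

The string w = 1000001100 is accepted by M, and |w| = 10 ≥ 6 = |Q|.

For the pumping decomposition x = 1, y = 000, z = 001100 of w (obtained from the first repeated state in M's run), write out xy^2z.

1000000001100

xy^2z = 1·000·000·001100 = 1000000001100.
Reading y = 000 takes M from D back to D, so after x·y·y the machine is still in D, and z then leads to the accepting state F. Hence 1000000001100 ∈ L(M).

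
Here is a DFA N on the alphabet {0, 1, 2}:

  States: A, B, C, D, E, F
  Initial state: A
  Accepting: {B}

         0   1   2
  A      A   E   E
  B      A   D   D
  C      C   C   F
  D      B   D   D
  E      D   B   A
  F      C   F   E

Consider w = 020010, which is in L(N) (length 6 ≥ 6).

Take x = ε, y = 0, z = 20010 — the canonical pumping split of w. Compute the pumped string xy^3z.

xy^3z = ε·0·0·0·20010 = 00020010.
Reading y = 0 takes N from A back to A, so after x·y·y·y the machine is still in A, and z then leads to the accepting state B. Hence 00020010 ∈ L(N).

00020010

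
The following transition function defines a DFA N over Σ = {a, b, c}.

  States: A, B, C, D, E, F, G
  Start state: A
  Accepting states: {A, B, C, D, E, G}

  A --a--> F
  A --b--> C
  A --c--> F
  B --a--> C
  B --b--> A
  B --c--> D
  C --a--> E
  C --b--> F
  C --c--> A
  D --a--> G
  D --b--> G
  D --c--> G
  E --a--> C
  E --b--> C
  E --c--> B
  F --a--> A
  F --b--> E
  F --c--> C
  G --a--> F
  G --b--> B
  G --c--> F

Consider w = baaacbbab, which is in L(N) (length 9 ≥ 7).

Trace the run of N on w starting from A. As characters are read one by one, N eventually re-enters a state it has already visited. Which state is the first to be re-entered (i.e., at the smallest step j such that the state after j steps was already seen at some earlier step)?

C

Run of N on w = b a a a c b b a b:
  step 0: A  (start)
  step 1: C  (read b: A→C)
  step 2: E  (read a: C→E)
  step 3: C  (read a: E→C)   ← first repeat (C seen earlier)
  step 4: E  (read a: C→E)
  step 5: B  (read c: E→B)
  step 6: A  (read b: B→A)
  step 7: C  (read b: A→C)
  step 8: E  (read a: C→E)
  step 9: C  (read b: E→C)

The earliest repeat is at step j = 3: N is in C, which it already visited at step i = 1.
The DFA has 7 states, so the proof of the pumping lemma guarantees a repeated state among the first 7+1 visited; the segment between the two visits is the pumpable y.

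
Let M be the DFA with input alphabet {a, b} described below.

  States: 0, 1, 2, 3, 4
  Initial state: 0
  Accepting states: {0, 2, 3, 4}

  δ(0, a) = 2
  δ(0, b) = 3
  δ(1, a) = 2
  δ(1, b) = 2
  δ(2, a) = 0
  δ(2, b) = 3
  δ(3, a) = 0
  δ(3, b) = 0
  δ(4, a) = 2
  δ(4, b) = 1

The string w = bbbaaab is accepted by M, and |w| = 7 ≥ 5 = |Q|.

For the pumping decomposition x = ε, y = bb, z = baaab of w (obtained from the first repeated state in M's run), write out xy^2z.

bbbbbaaab

xy^2z = ε·bb·bb·baaab = bbbbbaaab.
Reading y = bb takes M from 0 back to 0, so after x·y·y the machine is still in 0, and z then leads to the accepting state 3. Hence bbbbbaaab ∈ L(M).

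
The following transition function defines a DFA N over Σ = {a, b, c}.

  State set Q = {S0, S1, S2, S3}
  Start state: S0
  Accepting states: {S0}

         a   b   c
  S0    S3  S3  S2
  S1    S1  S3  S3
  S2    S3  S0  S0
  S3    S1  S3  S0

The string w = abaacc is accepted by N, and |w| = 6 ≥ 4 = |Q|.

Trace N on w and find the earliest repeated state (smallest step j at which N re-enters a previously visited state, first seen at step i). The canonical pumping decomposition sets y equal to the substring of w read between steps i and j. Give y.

State sequence: S0 -a-> S3 -b-> S3 -a-> S1 -a-> S1 -c-> S3 -c-> S0
First repeat at step 2: S3 was already visited.

So i = 1, j = 2, giving x = w[0:1] = a, y = w[1:2] = b, z = w[2:6] = aacc.
Check: |xy| = 2 ≤ 4 and |y| = 1 ≥ 1. Reading y takes N from S3 back to S3, so every xyⁱz is accepted.
With |Q| = 4, pigeonhole forces a state repeat no later than step 4; the substring read between the first and second visits to that state can be pumped.

b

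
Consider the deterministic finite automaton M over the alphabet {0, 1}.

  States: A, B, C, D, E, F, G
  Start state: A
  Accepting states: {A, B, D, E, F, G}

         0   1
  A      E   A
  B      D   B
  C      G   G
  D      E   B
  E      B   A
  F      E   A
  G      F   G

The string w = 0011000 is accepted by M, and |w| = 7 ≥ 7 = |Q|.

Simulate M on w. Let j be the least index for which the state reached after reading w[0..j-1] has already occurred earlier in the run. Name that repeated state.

Run of M on w = 0 0 1 1 0 0 0:
  step 0: A  (start)
  step 1: E  (read 0: A→E)
  step 2: B  (read 0: E→B)
  step 3: B  (read 1: B→B)   ← first repeat (B seen earlier)
  step 4: B  (read 1: B→B)
  step 5: D  (read 0: B→D)
  step 6: E  (read 0: D→E)
  step 7: B  (read 0: E→B)

The earliest repeat is at step j = 3: M is in B, which it already visited at step i = 2.
Pumping length from the standard proof: p = 7 (the number of states). The repeated state found above gives |xy| = j ≤ 7 and |y| = j − i ≥ 1.

B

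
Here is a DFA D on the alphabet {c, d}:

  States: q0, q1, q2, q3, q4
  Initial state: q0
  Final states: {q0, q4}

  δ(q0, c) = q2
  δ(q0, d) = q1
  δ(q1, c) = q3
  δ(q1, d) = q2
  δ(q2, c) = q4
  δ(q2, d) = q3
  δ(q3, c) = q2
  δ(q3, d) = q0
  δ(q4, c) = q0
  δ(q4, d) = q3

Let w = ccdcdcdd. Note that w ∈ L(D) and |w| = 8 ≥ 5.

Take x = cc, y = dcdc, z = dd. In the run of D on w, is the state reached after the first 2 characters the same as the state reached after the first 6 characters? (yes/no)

Run of D on the first 6 characters of w = c c d c d c:
  step 0: q0  (start)
  step 1: q2  (read c: q0→q2)
  step 2: q4  (read c: q2→q4)
  step 3: q3  (read d: q4→q3)
  step 4: q2  (read c: q3→q2)
  step 5: q3  (read d: q2→q3)
  step 6: q2  (read c: q3→q2)

After x (step 2): q4. After xy (step 6): q2.
They differ (q4 ≠ q2), so y is not a cycle from the state after x; this split is not the one the pumping-lemma construction produces, and pumping y need not keep the string in L(D).

no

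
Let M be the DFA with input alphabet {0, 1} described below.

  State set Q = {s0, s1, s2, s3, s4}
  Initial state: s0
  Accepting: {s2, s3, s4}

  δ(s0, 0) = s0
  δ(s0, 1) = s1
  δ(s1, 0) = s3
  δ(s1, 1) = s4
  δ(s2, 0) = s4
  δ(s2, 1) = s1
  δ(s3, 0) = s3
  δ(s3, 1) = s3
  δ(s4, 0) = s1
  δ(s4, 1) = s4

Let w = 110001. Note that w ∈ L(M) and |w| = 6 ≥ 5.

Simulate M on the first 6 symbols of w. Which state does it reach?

s3

Run of M on the first 6 characters of w = 1 1 0 0 0 1:
  step 0: s0  (start)
  step 1: s1  (read 1: s0→s1)
  step 2: s4  (read 1: s1→s4)
  step 3: s1  (read 0: s4→s1)
  step 4: s3  (read 0: s1→s3)
  step 5: s3  (read 0: s3→s3)
  step 6: s3  (read 1: s3→s3)

After reading 6 characters, M is in state s3.
(This kind of state-tracing is the core of the pumping-lemma construction: with 5 states, pigeonhole forces a repeat within the first 5 steps.)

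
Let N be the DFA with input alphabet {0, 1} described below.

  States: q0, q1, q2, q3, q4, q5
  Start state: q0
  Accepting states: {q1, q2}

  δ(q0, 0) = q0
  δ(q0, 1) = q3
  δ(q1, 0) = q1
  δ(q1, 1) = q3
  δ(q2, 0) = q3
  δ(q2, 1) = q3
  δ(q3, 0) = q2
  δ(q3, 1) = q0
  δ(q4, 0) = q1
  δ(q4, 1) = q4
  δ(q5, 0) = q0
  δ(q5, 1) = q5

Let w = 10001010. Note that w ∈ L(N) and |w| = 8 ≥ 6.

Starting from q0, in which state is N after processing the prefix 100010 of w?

q2

State sequence: q0 -1-> q3 -0-> q2 -0-> q3 -0-> q2 -1-> q3 -0-> q2

After reading 6 characters, N is in state q2.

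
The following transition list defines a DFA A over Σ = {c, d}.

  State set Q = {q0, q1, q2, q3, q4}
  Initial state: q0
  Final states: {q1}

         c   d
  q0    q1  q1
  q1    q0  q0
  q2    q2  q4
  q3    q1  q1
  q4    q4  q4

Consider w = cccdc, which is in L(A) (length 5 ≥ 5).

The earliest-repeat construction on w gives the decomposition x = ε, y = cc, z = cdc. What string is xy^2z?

xy^2z = ε·cc·cc·cdc = cccccdc.
Reading y = cc takes A from q0 back to q0, so after x·y·y the machine is still in q0, and z then leads to the accepting state q1. Hence cccccdc ∈ L(A).

cccccdc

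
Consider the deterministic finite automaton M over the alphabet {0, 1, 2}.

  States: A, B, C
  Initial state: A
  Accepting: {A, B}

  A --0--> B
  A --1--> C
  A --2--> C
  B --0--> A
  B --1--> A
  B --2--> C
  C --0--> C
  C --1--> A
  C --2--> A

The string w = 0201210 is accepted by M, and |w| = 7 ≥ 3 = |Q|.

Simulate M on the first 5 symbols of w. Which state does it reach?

C

Run of M on the first 5 characters of w = 0 2 0 1 2:
  step 0: A  (start)
  step 1: B  (read 0: A→B)
  step 2: C  (read 2: B→C)
  step 3: C  (read 0: C→C)
  step 4: A  (read 1: C→A)
  step 5: C  (read 2: A→C)

After reading 5 characters, M is in state C.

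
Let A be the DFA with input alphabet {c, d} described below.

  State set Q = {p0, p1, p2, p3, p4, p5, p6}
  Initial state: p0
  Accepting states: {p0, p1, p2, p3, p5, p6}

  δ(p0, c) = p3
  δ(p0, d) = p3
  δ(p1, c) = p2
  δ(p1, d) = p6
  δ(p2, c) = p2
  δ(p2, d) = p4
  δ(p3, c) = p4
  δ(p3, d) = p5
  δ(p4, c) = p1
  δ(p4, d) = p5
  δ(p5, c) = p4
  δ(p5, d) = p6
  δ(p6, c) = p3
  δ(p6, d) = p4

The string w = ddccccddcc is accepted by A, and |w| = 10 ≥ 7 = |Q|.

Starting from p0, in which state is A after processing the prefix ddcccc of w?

State sequence: p0 -d-> p3 -d-> p5 -c-> p4 -c-> p1 -c-> p2 -c-> p2

After reading 6 characters, A is in state p2.

p2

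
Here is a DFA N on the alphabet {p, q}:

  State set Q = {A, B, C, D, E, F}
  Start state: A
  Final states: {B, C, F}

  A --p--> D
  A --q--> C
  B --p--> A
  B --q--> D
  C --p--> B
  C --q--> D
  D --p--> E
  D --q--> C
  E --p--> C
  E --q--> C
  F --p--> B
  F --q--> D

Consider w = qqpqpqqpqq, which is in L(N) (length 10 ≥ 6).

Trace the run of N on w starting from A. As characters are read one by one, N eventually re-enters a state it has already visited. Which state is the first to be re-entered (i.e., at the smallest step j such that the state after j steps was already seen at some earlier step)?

C

Run of N on w = q q p q p q q p q q:
  step 0: A  (start)
  step 1: C  (read q: A→C)
  step 2: D  (read q: C→D)
  step 3: E  (read p: D→E)
  step 4: C  (read q: E→C)   ← first repeat (C seen earlier)
  step 5: B  (read p: C→B)
  step 6: D  (read q: B→D)
  step 7: C  (read q: D→C)
  step 8: B  (read p: C→B)
  step 9: D  (read q: B→D)
  step 10: C  (read q: D→C)

The earliest repeat is at step j = 4: N is in C, which it already visited at step i = 1.
Since N has 6 states, any run of length ≥ 6 visits 6+1 states, so by pigeonhole some state repeats within the first 6 steps — that repeat gives the pumpable loop.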